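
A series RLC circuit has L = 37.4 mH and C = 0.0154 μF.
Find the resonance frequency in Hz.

Step 1 — Resonance condition Im(Z)=0 gives ω₀ = 1/√(LC).
Step 2 — ω₀ = 1/√(0.0374·1.54e-08) = 4.167e+04 rad/s.
Step 3 — f₀ = ω₀/(2π) = 6632 Hz.

f₀ = 6632 Hz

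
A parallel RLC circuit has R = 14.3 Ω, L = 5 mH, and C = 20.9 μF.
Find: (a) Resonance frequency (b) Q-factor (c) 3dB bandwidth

Step 1 — Resonance: ω₀ = 1/√(LC) = 1/√(0.005·2.09e-05) = 3093 rad/s.
Step 2 — f₀ = ω₀/(2π) = 492.3 Hz.
Step 3 — Parallel Q: Q = R/(ω₀L) = 14.3/(3093·0.005) = 0.9245.
Step 4 — Bandwidth: Δω = ω₀/Q = 3346 rad/s; BW = Δω/(2π) = 532.5 Hz.

(a) f₀ = 492.3 Hz  (b) Q = 0.9245  (c) BW = 532.5 Hz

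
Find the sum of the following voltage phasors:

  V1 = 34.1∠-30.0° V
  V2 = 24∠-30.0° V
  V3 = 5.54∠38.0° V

Step 1 — Convert each phasor to rectangular form:
  V1 = 34.1·(cos(-30.0°) + j·sin(-30.0°)) = 29.53 - j17.05 V
  V2 = 24·(cos(-30.0°) + j·sin(-30.0°)) = 20.78 - j12 V
  V3 = 5.54·(cos(38.0°) + j·sin(38.0°)) = 4.366 + j3.411 V
Step 2 — Sum components: V_total = 54.68 - j25.64 V.
Step 3 — Convert to polar: |V_total| = 60.39 V, ∠V_total = -25.1°.

V_total = 60.39∠-25.1° V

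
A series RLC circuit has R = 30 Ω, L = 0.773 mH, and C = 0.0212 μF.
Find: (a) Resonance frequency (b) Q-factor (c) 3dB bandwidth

Step 1 — Resonance condition Im(Z)=0 gives ω₀ = 1/√(LC).
Step 2 — ω₀ = 1/√(0.000773·2.12e-08) = 2.47e+05 rad/s.
Step 3 — f₀ = ω₀/(2π) = 3.932e+04 Hz.
Step 4 — Series Q: Q = ω₀L/R = 2.47e+05·0.000773/30 = 6.365.
Step 5 — 3dB bandwidth: Δω = ω₀/Q = 3.881e+04 rad/s; BW = Δω/(2π) = 6177 Hz.

(a) f₀ = 3.932e+04 Hz  (b) Q = 6.365  (c) BW = 6177 Hz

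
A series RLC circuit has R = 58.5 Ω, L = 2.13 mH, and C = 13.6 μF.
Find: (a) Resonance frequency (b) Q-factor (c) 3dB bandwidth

Step 1 — Resonance condition Im(Z)=0 gives ω₀ = 1/√(LC).
Step 2 — ω₀ = 1/√(0.00213·1.36e-05) = 5875 rad/s.
Step 3 — f₀ = ω₀/(2π) = 935.1 Hz.
Step 4 — Series Q: Q = ω₀L/R = 5875·0.00213/58.5 = 0.2139.
Step 5 — 3dB bandwidth: Δω = ω₀/Q = 2.746e+04 rad/s; BW = Δω/(2π) = 4371 Hz.

(a) f₀ = 935.1 Hz  (b) Q = 0.2139  (c) BW = 4371 Hz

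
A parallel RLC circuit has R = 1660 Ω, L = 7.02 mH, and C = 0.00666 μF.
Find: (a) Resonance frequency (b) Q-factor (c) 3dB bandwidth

Step 1 — Resonance: ω₀ = 1/√(LC) = 1/√(0.00702·6.66e-09) = 1.462e+05 rad/s.
Step 2 — f₀ = ω₀/(2π) = 2.328e+04 Hz.
Step 3 — Parallel Q: Q = R/(ω₀L) = 1660/(1.462e+05·0.00702) = 1.617.
Step 4 — Bandwidth: Δω = ω₀/Q = 9.045e+04 rad/s; BW = Δω/(2π) = 1.44e+04 Hz.

(a) f₀ = 2.328e+04 Hz  (b) Q = 1.617  (c) BW = 1.44e+04 Hz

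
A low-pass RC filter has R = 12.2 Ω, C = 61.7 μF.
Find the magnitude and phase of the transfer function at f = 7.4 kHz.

Step 1 — Angular frequency: ω = 2π·7400 = 4.65e+04 rad/s.
Step 2 — Transfer function: H(jω) = 1/(1 + jωRC).
Step 3 — Denominator: 1 + jωRC = 1 + j·4.65e+04·12.2·6.17e-05 = 1 + j35.
Step 4 — H = 0.0008157 - j0.02855.
Step 5 — Magnitude: |H| = 0.02856 (-30.9 dB); phase: φ = -88.4°.

|H| = 0.02856 (-30.9 dB), φ = -88.4°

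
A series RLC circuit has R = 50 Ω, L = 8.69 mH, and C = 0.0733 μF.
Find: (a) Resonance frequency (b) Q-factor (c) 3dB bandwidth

Step 1 — Resonance: ω₀ = 1/√(LC) = 1/√(0.00869·7.33e-08) = 3.962e+04 rad/s.
Step 2 — f₀ = ω₀/(2π) = 6306 Hz.
Step 3 — Series Q: Q = ω₀L/R = 3.962e+04·0.00869/50 = 6.886.
Step 4 — Bandwidth: Δω = ω₀/Q = 5754 rad/s; BW = Δω/(2π) = 915.7 Hz.

(a) f₀ = 6306 Hz  (b) Q = 6.886  (c) BW = 915.7 Hz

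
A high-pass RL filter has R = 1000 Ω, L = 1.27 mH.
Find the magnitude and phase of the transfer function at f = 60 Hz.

Step 1 — Angular frequency: ω = 2π·60 = 377 rad/s.
Step 2 — Transfer function: H(jω) = jωL/(R + jωL).
Step 3 — Numerator jωL = j·0.4788; denominator R + jωL = 1000 + j0.4788.
Step 4 — H = 2.292e-07 + j0.0004788.
Step 5 — Magnitude: |H| = 0.0004788 (-66.4 dB); phase: φ = 90.0°.

|H| = 0.0004788 (-66.4 dB), φ = 90.0°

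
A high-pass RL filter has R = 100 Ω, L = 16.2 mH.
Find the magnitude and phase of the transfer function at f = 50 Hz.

Step 1 — Angular frequency: ω = 2π·50 = 314.2 rad/s.
Step 2 — Transfer function: H(jω) = jωL/(R + jωL).
Step 3 — Numerator jωL = j·5.089; denominator R + jωL = 100 + j5.089.
Step 4 — H = 0.002583 + j0.05076.
Step 5 — Magnitude: |H| = 0.05083 (-25.9 dB); phase: φ = 87.1°.

|H| = 0.05083 (-25.9 dB), φ = 87.1°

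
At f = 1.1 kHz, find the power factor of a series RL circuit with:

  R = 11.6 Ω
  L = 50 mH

Step 1 — Angular frequency: ω = 2π·f = 2π·1100 = 6912 rad/s.
Step 2 — Component impedances:
  R: Z = R = 11.6 Ω
  L: Z = jωL = j·6912·0.05 = 0 + j345.6 Ω
Step 3 — Series combination: Z_total = R + L = 11.6 + j345.6 Ω = 345.8∠88.1° Ω.
Step 4 — Power factor: PF = cos(φ) = Re(Z)/|Z| = 11.6/345.8 = 0.03355.
Step 5 — Type: Im(Z) = 345.6 ⇒ lagging (phase φ = 88.1°).

PF = 0.03355 (lagging, φ = 88.1°)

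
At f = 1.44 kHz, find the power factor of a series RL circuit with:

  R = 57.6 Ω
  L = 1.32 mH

Step 1 — Angular frequency: ω = 2π·f = 2π·1440 = 9048 rad/s.
Step 2 — Component impedances:
  R: Z = R = 57.6 Ω
  L: Z = jωL = j·9048·0.00132 = 0 + j11.94 Ω
Step 3 — Series combination: Z_total = R + L = 57.6 + j11.94 Ω = 58.83∠11.7° Ω.
Step 4 — Power factor: PF = cos(φ) = Re(Z)/|Z| = 57.6/58.825 = 0.9792.
Step 5 — Type: Im(Z) = 11.94 ⇒ lagging (phase φ = 11.7°).

PF = 0.9792 (lagging, φ = 11.7°)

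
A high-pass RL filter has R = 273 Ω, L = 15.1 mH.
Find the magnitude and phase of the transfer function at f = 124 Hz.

Step 1 — Angular frequency: ω = 2π·124 = 779.1 rad/s.
Step 2 — Transfer function: H(jω) = jωL/(R + jωL).
Step 3 — Numerator jωL = j·11.76; denominator R + jωL = 273 + j11.76.
Step 4 — H = 0.001854 + j0.04301.
Step 5 — Magnitude: |H| = 0.04305 (-27.3 dB); phase: φ = 87.5°.

|H| = 0.04305 (-27.3 dB), φ = 87.5°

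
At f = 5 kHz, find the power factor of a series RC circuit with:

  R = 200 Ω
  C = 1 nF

Step 1 — Angular frequency: ω = 2π·f = 2π·5000 = 3.142e+04 rad/s.
Step 2 — Component impedances:
  R: Z = R = 200 Ω
  C: Z = 1/(jωC) = -j/(ω·C) = 0 - j3.183e+04 Ω
Step 3 — Series combination: Z_total = R + C = 200 - j3.183e+04 Ω = 3.183e+04∠-89.6° Ω.
Step 4 — Power factor: PF = cos(φ) = Re(Z)/|Z| = 200/3.183e+04 = 0.006283.
Step 5 — Type: Im(Z) = -3.183e+04 ⇒ leading (phase φ = -89.6°).

PF = 0.006283 (leading, φ = -89.6°)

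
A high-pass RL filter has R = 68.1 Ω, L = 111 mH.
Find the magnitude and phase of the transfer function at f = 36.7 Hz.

Step 1 — Angular frequency: ω = 2π·36.7 = 230.6 rad/s.
Step 2 — Transfer function: H(jω) = jωL/(R + jωL).
Step 3 — Numerator jωL = j·25.6; denominator R + jωL = 68.1 + j25.6.
Step 4 — H = 0.1238 + j0.3293.
Step 5 — Magnitude: |H| = 0.3518 (-9.1 dB); phase: φ = 69.4°.

|H| = 0.3518 (-9.1 dB), φ = 69.4°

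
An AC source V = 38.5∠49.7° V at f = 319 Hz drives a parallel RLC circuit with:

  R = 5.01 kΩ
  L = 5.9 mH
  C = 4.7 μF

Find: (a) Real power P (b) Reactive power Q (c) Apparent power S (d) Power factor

Step 1 — Angular frequency: ω = 2π·f = 2π·319 = 2004 rad/s.
Step 2 — Component impedances:
  R: Z = R = 5010 Ω
  L: Z = jωL = j·2004·0.0059 = 0 + j11.83 Ω
  C: Z = 1/(jωC) = -j/(ω·C) = 0 - j106.2 Ω
Step 3 — Parallel combination: 1/Z_total = 1/R + 1/L + 1/C; Z_total = 0.03535 + j13.31 Ω = 13.31∠89.8° Ω.
Step 4 — Source phasor: V = 38.5∠49.7° V = 24.9 + j29.36 V.
Step 5 — Current: I = V / Z = 2.211 - j1.865 A = 2.893∠-40.1° A.
Step 6 — Complex power: S = V·I* = 0.2959 + j111.4 VA.
Step 7 — Real power: P = Re(S) = 0.2959 W.
Step 8 — Reactive power: Q = Im(S) = 111.4 VAR.
Step 9 — Apparent power: |S| = 111.4 VA.
Step 10 — Power factor: PF = P/|S| = 0.002656 (lagging).

(a) P = 0.2959 W  (b) Q = 111.4 VAR  (c) S = 111.4 VA  (d) PF = 0.002656 (lagging)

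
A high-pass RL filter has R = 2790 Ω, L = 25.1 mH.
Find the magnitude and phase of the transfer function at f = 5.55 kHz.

Step 1 — Angular frequency: ω = 2π·5550 = 3.487e+04 rad/s.
Step 2 — Transfer function: H(jω) = jωL/(R + jωL).
Step 3 — Numerator jωL = j·875.3; denominator R + jωL = 2790 + j875.3.
Step 4 — H = 0.0896 + j0.2856.
Step 5 — Magnitude: |H| = 0.2993 (-10.5 dB); phase: φ = 72.6°.

|H| = 0.2993 (-10.5 dB), φ = 72.6°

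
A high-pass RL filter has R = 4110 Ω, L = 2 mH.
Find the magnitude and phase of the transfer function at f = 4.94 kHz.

Step 1 — Angular frequency: ω = 2π·4940 = 3.104e+04 rad/s.
Step 2 — Transfer function: H(jω) = jωL/(R + jωL).
Step 3 — Numerator jωL = j·62.08; denominator R + jωL = 4110 + j62.08.
Step 4 — H = 0.0002281 + j0.0151.
Step 5 — Magnitude: |H| = 0.0151 (-36.4 dB); phase: φ = 89.1°.

|H| = 0.0151 (-36.4 dB), φ = 89.1°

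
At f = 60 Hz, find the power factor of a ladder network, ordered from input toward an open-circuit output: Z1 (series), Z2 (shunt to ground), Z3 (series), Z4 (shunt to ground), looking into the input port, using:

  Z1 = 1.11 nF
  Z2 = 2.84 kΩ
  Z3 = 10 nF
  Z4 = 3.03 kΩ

Step 1 — Angular frequency: ω = 2π·f = 2π·60 = 377 rad/s.
Step 2 — Component impedances:
  Z1: Z = 1/(jωC) = -j/(ω·C) = 0 - j2.39e+06 Ω
  Z2: Z = R = 2840 Ω
  Z3: Z = 1/(jωC) = -j/(ω·C) = 0 - j2.653e+05 Ω
  Z4: Z = R = 3030 Ω
Step 3 — Ladder network (open output): work backward from the far end, alternating series and parallel combinations. Z_in = 2839 - j2.39e+06 Ω = 2.39e+06∠-89.9° Ω.
Step 4 — Power factor: PF = cos(φ) = Re(Z)/|Z| = 2839/2.39e+06 = 0.001188.
Step 5 — Type: Im(Z) = -2.39e+06 ⇒ leading (phase φ = -89.9°).

PF = 0.001188 (leading, φ = -89.9°)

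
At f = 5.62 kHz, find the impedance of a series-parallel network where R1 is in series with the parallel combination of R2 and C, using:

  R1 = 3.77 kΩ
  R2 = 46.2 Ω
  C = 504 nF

Step 1 — Angular frequency: ω = 2π·f = 2π·5620 = 3.531e+04 rad/s.
Step 2 — Component impedances:
  R1: Z = R = 3770 Ω
  R2: Z = R = 46.2 Ω
  C: Z = 1/(jωC) = -j/(ω·C) = 0 - j56.19 Ω
Step 3 — Parallel branch: R2 || C = 1/(1/R2 + 1/C) = 27.56 - j22.66 Ω.
Step 4 — Series with R1: Z_total = R1 + (R2 || C) = 3798 - j22.66 Ω = 3798∠-0.3° Ω.

Z = 3798 - j22.66 Ω = 3798∠-0.3° Ω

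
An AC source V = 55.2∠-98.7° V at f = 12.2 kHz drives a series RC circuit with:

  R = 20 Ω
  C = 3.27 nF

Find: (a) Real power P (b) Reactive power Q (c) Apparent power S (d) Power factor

Step 1 — Angular frequency: ω = 2π·f = 2π·1.22e+04 = 7.665e+04 rad/s.
Step 2 — Component impedances:
  R: Z = R = 20 Ω
  C: Z = 1/(jωC) = -j/(ω·C) = 0 - j3989 Ω
Step 3 — Series combination: Z_total = R + C = 20 - j3989 Ω = 3989∠-89.7° Ω.
Step 4 — Source phasor: V = 55.2∠-98.7° V = -8.35 - j54.56 V.
Step 5 — Current: I = V / Z = 0.01367 - j0.002161 A = 0.01384∠-9.0° A.
Step 6 — Complex power: S = V·I* = 0.003829 - j0.7638 VA.
Step 7 — Real power: P = Re(S) = 0.003829 W.
Step 8 — Reactive power: Q = Im(S) = -0.7638 VAR.
Step 9 — Apparent power: |S| = 0.7638 VA.
Step 10 — Power factor: PF = P/|S| = 0.005013 (leading).

(a) P = 0.003829 W  (b) Q = -0.7638 VAR  (c) S = 0.7638 VA  (d) PF = 0.005013 (leading)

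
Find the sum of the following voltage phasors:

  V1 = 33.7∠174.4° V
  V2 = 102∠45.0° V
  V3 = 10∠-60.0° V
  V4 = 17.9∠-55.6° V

Step 1 — Convert each phasor to rectangular form:
  V1 = 33.7·(cos(174.4°) + j·sin(174.4°)) = -33.54 + j3.289 V
  V2 = 102·(cos(45.0°) + j·sin(45.0°)) = 72.12 + j72.12 V
  V3 = 10·(cos(-60.0°) + j·sin(-60.0°)) = 5 - j8.66 V
  V4 = 17.9·(cos(-55.6°) + j·sin(-55.6°)) = 10.11 - j14.77 V
Step 2 — Sum components: V_total = 53.7 + j51.98 V.
Step 3 — Convert to polar: |V_total| = 74.74 V, ∠V_total = 44.1°.

V_total = 74.74∠44.1° V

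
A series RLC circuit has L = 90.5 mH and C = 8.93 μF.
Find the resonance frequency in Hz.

Step 1 — Resonance condition Im(Z)=0 gives ω₀ = 1/√(LC).
Step 2 — ω₀ = 1/√(0.0905·8.93e-06) = 1112 rad/s.
Step 3 — f₀ = ω₀/(2π) = 177 Hz.

f₀ = 177 Hz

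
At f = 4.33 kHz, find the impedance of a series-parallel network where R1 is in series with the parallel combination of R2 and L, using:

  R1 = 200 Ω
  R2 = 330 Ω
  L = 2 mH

Step 1 — Angular frequency: ω = 2π·f = 2π·4330 = 2.721e+04 rad/s.
Step 2 — Component impedances:
  R1: Z = R = 200 Ω
  R2: Z = R = 330 Ω
  L: Z = jωL = j·2.721e+04·0.002 = 0 + j54.41 Ω
Step 3 — Parallel branch: R2 || L = 1/(1/R2 + 1/L) = 8.734 + j52.97 Ω.
Step 4 — Series with R1: Z_total = R1 + (R2 || L) = 208.7 + j52.97 Ω = 215.4∠14.2° Ω.

Z = 208.7 + j52.97 Ω = 215.4∠14.2° Ω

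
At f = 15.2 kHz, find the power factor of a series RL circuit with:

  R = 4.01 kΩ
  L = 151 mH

Step 1 — Angular frequency: ω = 2π·f = 2π·1.52e+04 = 9.55e+04 rad/s.
Step 2 — Component impedances:
  R: Z = R = 4010 Ω
  L: Z = jωL = j·9.55e+04·0.151 = 0 + j1.442e+04 Ω
Step 3 — Series combination: Z_total = R + L = 4010 + j1.442e+04 Ω = 1.497e+04∠74.5° Ω.
Step 4 — Power factor: PF = cos(φ) = Re(Z)/|Z| = 4010/1.497e+04 = 0.2679.
Step 5 — Type: Im(Z) = 1.442e+04 ⇒ lagging (phase φ = 74.5°).

PF = 0.2679 (lagging, φ = 74.5°)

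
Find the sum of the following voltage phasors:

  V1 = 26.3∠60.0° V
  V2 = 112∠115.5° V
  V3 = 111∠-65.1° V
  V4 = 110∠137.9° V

Step 1 — Convert each phasor to rectangular form:
  V1 = 26.3·(cos(60.0°) + j·sin(60.0°)) = 13.15 + j22.78 V
  V2 = 112·(cos(115.5°) + j·sin(115.5°)) = -48.22 + j101.1 V
  V3 = 111·(cos(-65.1°) + j·sin(-65.1°)) = 46.73 - j100.7 V
  V4 = 110·(cos(137.9°) + j·sin(137.9°)) = -81.62 + j73.75 V
Step 2 — Sum components: V_total = -69.95 + j96.93 V.
Step 3 — Convert to polar: |V_total| = 119.5 V, ∠V_total = 125.8°.

V_total = 119.5∠125.8° V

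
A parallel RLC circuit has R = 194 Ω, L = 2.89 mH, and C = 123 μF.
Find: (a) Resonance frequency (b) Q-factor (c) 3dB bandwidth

Step 1 — Resonance: ω₀ = 1/√(LC) = 1/√(0.00289·0.000123) = 1677 rad/s.
Step 2 — f₀ = ω₀/(2π) = 266.9 Hz.
Step 3 — Parallel Q: Q = R/(ω₀L) = 194/(1677·0.00289) = 40.02.
Step 4 — Bandwidth: Δω = ω₀/Q = 41.91 rad/s; BW = Δω/(2π) = 6.67 Hz.

(a) f₀ = 266.9 Hz  (b) Q = 40.02  (c) BW = 6.67 Hz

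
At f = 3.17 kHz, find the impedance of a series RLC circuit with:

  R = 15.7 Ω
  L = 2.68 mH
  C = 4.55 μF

Step 1 — Angular frequency: ω = 2π·f = 2π·3170 = 1.992e+04 rad/s.
Step 2 — Component impedances:
  R: Z = R = 15.7 Ω
  L: Z = jωL = j·1.992e+04·0.00268 = 0 + j53.38 Ω
  C: Z = 1/(jωC) = -j/(ω·C) = 0 - j11.03 Ω
Step 3 — Series combination: Z_total = R + L + C = 15.7 + j42.35 Ω = 45.16∠69.7° Ω.

Z = 15.7 + j42.35 Ω = 45.16∠69.7° Ω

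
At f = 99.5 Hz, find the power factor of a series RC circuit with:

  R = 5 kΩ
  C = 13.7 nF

Step 1 — Angular frequency: ω = 2π·f = 2π·99.5 = 625.2 rad/s.
Step 2 — Component impedances:
  R: Z = R = 5000 Ω
  C: Z = 1/(jωC) = -j/(ω·C) = 0 - j1.168e+05 Ω
Step 3 — Series combination: Z_total = R + C = 5000 - j1.168e+05 Ω = 1.169e+05∠-87.5° Ω.
Step 4 — Power factor: PF = cos(φ) = Re(Z)/|Z| = 5000/1.1686e+05 = 0.04279.
Step 5 — Type: Im(Z) = -1.168e+05 ⇒ leading (phase φ = -87.5°).

PF = 0.04279 (leading, φ = -87.5°)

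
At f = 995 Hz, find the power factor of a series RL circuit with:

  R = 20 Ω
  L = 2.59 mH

Step 1 — Angular frequency: ω = 2π·f = 2π·995 = 6252 rad/s.
Step 2 — Component impedances:
  R: Z = R = 20 Ω
  L: Z = jωL = j·6252·0.00259 = 0 + j16.19 Ω
Step 3 — Series combination: Z_total = R + L = 20 + j16.19 Ω = 25.73∠39.0° Ω.
Step 4 — Power factor: PF = cos(φ) = Re(Z)/|Z| = 20/25.733 = 0.7772.
Step 5 — Type: Im(Z) = 16.19 ⇒ lagging (phase φ = 39.0°).

PF = 0.7772 (lagging, φ = 39.0°)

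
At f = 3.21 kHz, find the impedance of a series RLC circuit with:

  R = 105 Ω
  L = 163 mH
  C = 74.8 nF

Step 1 — Angular frequency: ω = 2π·f = 2π·3210 = 2.017e+04 rad/s.
Step 2 — Component impedances:
  R: Z = R = 105 Ω
  L: Z = jωL = j·2.017e+04·0.163 = 0 + j3288 Ω
  C: Z = 1/(jωC) = -j/(ω·C) = 0 - j662.8 Ω
Step 3 — Series combination: Z_total = R + L + C = 105 + j2625 Ω = 2627∠87.7° Ω.

Z = 105 + j2625 Ω = 2627∠87.7° Ω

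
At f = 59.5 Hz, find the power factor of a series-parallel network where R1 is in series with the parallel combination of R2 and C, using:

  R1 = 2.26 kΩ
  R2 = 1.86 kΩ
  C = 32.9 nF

Step 1 — Angular frequency: ω = 2π·f = 2π·59.5 = 373.8 rad/s.
Step 2 — Component impedances:
  R1: Z = R = 2260 Ω
  R2: Z = R = 1860 Ω
  C: Z = 1/(jωC) = -j/(ω·C) = 0 - j8.13e+04 Ω
Step 3 — Parallel branch: R2 || C = 1/(1/R2 + 1/C) = 1859 - j42.53 Ω.
Step 4 — Series with R1: Z_total = R1 + (R2 || C) = 4119 - j42.53 Ω = 4119∠-0.6° Ω.
Step 5 — Power factor: PF = cos(φ) = Re(Z)/|Z| = 4119.03/4119.25 = 0.9999.
Step 6 — Type: Im(Z) = -42.53 ⇒ leading (phase φ = -0.6°).

PF = 0.9999 (leading, φ = -0.6°)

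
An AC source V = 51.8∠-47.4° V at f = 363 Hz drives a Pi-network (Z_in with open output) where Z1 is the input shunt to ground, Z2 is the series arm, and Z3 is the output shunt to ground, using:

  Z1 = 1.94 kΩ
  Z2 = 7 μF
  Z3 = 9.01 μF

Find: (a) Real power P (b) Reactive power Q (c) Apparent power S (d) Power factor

Step 1 — Angular frequency: ω = 2π·f = 2π·363 = 2281 rad/s.
Step 2 — Component impedances:
  Z1: Z = R = 1940 Ω
  Z2: Z = 1/(jωC) = -j/(ω·C) = 0 - j62.63 Ω
  Z3: Z = 1/(jωC) = -j/(ω·C) = 0 - j48.66 Ω
Step 3 — With open output, the series arm Z2 and the output shunt Z3 appear in series to ground: Z2 + Z3 = 0 - j111.3 Ω.
Step 4 — Parallel with input shunt Z1: Z_in = Z1 || (Z2 + Z3) = 6.364 - j110.9 Ω = 111.1∠-86.7° Ω.
Step 5 — Source phasor: V = 51.8∠-47.4° V = 35.06 - j38.13 V.
Step 6 — Current: I = V / Z = 0.3607 + j0.2954 A = 0.4662∠39.3° A.
Step 7 — Complex power: S = V·I* = 1.383 - j24.11 VA.
Step 8 — Real power: P = Re(S) = 1.383 W.
Step 9 — Reactive power: Q = Im(S) = -24.11 VAR.
Step 10 — Apparent power: |S| = 24.15 VA.
Step 11 — Power factor: PF = P/|S| = 0.05728 (leading).

(a) P = 1.383 W  (b) Q = -24.11 VAR  (c) S = 24.15 VA  (d) PF = 0.05728 (leading)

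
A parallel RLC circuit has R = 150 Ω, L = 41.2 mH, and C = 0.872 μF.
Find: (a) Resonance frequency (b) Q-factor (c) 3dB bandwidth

Step 1 — Resonance: ω₀ = 1/√(LC) = 1/√(0.0412·8.72e-07) = 5276 rad/s.
Step 2 — f₀ = ω₀/(2π) = 839.7 Hz.
Step 3 — Parallel Q: Q = R/(ω₀L) = 150/(5276·0.0412) = 0.6901.
Step 4 — Bandwidth: Δω = ω₀/Q = 7645 rad/s; BW = Δω/(2π) = 1217 Hz.

(a) f₀ = 839.7 Hz  (b) Q = 0.6901  (c) BW = 1217 Hz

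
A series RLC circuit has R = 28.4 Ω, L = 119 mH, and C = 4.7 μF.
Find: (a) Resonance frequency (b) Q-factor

Step 1 — Resonance condition Im(Z)=0 gives ω₀ = 1/√(LC).
Step 2 — ω₀ = 1/√(0.119·4.7e-06) = 1337 rad/s.
Step 3 — f₀ = ω₀/(2π) = 212.8 Hz.
Step 4 — Series Q: Q = ω₀L/R = 1337·0.119/28.4 = 5.603.

(a) f₀ = 212.8 Hz  (b) Q = 5.603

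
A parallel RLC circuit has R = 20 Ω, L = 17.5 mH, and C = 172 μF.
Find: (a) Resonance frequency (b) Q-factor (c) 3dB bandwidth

Step 1 — Resonance: ω₀ = 1/√(LC) = 1/√(0.0175·0.000172) = 576.4 rad/s.
Step 2 — f₀ = ω₀/(2π) = 91.74 Hz.
Step 3 — Parallel Q: Q = R/(ω₀L) = 20/(576.4·0.0175) = 1.983.
Step 4 — Bandwidth: Δω = ω₀/Q = 290.7 rad/s; BW = Δω/(2π) = 46.27 Hz.

(a) f₀ = 91.74 Hz  (b) Q = 1.983  (c) BW = 46.27 Hz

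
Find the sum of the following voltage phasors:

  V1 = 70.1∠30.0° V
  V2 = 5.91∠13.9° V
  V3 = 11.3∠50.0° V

Step 1 — Convert each phasor to rectangular form:
  V1 = 70.1·(cos(30.0°) + j·sin(30.0°)) = 60.71 + j35.05 V
  V2 = 5.91·(cos(13.9°) + j·sin(13.9°)) = 5.737 + j1.42 V
  V3 = 11.3·(cos(50.0°) + j·sin(50.0°)) = 7.263 + j8.656 V
Step 2 — Sum components: V_total = 73.71 + j45.13 V.
Step 3 — Convert to polar: |V_total| = 86.43 V, ∠V_total = 31.5°.

V_total = 86.43∠31.5° V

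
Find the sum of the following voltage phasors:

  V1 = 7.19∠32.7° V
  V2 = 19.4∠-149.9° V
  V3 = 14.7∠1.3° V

Step 1 — Convert each phasor to rectangular form:
  V1 = 7.19·(cos(32.7°) + j·sin(32.7°)) = 6.05 + j3.884 V
  V2 = 19.4·(cos(-149.9°) + j·sin(-149.9°)) = -16.78 - j9.729 V
  V3 = 14.7·(cos(1.3°) + j·sin(1.3°)) = 14.7 + j0.3335 V
Step 2 — Sum components: V_total = 3.963 - j5.511 V.
Step 3 — Convert to polar: |V_total| = 6.788 V, ∠V_total = -54.3°.

V_total = 6.788∠-54.3° V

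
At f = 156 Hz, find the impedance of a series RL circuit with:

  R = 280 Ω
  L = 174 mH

Step 1 — Angular frequency: ω = 2π·f = 2π·156 = 980.2 rad/s.
Step 2 — Component impedances:
  R: Z = R = 280 Ω
  L: Z = jωL = j·980.2·0.174 = 0 + j170.6 Ω
Step 3 — Series combination: Z_total = R + L = 280 + j170.6 Ω = 327.9∠31.3° Ω.

Z = 280 + j170.6 Ω = 327.9∠31.3° Ω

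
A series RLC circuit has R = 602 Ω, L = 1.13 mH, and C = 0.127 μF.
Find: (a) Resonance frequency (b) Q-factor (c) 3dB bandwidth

Step 1 — Resonance: ω₀ = 1/√(LC) = 1/√(0.00113·1.27e-07) = 8.348e+04 rad/s.
Step 2 — f₀ = ω₀/(2π) = 1.329e+04 Hz.
Step 3 — Series Q: Q = ω₀L/R = 8.348e+04·0.00113/602 = 0.1567.
Step 4 — Bandwidth: Δω = ω₀/Q = 5.327e+05 rad/s; BW = Δω/(2π) = 8.479e+04 Hz.

(a) f₀ = 1.329e+04 Hz  (b) Q = 0.1567  (c) BW = 8.479e+04 Hz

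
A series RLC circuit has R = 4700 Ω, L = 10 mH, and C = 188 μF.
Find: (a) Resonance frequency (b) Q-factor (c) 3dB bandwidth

Step 1 — Resonance condition Im(Z)=0 gives ω₀ = 1/√(LC).
Step 2 — ω₀ = 1/√(0.01·0.000188) = 729.3 rad/s.
Step 3 — f₀ = ω₀/(2π) = 116.1 Hz.
Step 4 — Series Q: Q = ω₀L/R = 729.3·0.01/4700 = 0.001552.
Step 5 — 3dB bandwidth: Δω = ω₀/Q = 4.7e+05 rad/s; BW = Δω/(2π) = 7.48e+04 Hz.

(a) f₀ = 116.1 Hz  (b) Q = 0.001552  (c) BW = 7.48e+04 Hz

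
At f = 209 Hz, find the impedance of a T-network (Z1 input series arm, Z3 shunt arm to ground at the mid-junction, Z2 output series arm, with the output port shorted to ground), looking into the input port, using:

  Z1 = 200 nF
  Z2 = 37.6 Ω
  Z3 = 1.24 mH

Step 1 — Angular frequency: ω = 2π·f = 2π·209 = 1313 rad/s.
Step 2 — Component impedances:
  Z1: Z = 1/(jωC) = -j/(ω·C) = 0 - j3808 Ω
  Z2: Z = R = 37.6 Ω
  Z3: Z = jωL = j·1313·0.00124 = 0 + j1.628 Ω
Step 3 — With the output port shorted to ground, the output series arm Z2 runs from the junction to ground; the shunt arm Z3 also runs from the junction to ground. They appear in parallel: Z3 || Z2 = 0.07039 + j1.625 Ω.
Step 4 — Series with input arm Z1: Z_in = Z1 + (Z3 || Z2) = 0.07039 - j3806 Ω = 3806∠-90.0° Ω.

Z = 0.07039 - j3806 Ω = 3806∠-90.0° Ω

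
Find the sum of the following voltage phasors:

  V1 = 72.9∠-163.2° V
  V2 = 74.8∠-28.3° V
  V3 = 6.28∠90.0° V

Step 1 — Convert each phasor to rectangular form:
  V1 = 72.9·(cos(-163.2°) + j·sin(-163.2°)) = -69.79 - j21.07 V
  V2 = 74.8·(cos(-28.3°) + j·sin(-28.3°)) = 65.86 - j35.46 V
  V3 = 6.28·(cos(90.0°) + j·sin(90.0°)) = 0 + j6.28 V
Step 2 — Sum components: V_total = -3.929 - j50.25 V.
Step 3 — Convert to polar: |V_total| = 50.41 V, ∠V_total = -94.5°.

V_total = 50.41∠-94.5° V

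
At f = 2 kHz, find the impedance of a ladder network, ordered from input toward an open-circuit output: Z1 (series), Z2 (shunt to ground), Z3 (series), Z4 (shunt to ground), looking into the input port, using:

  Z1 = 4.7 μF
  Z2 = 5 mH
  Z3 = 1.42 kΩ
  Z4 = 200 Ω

Step 1 — Angular frequency: ω = 2π·f = 2π·2000 = 1.257e+04 rad/s.
Step 2 — Component impedances:
  Z1: Z = 1/(jωC) = -j/(ω·C) = 0 - j16.93 Ω
  Z2: Z = jωL = j·1.257e+04·0.005 = 0 + j62.83 Ω
  Z3: Z = R = 1420 Ω
  Z4: Z = R = 200 Ω
Step 3 — Ladder network (open output): work backward from the far end, alternating series and parallel combinations. Z_in = 2.433 + j45.81 Ω = 45.87∠87.0° Ω.

Z = 2.433 + j45.81 Ω = 45.87∠87.0° Ω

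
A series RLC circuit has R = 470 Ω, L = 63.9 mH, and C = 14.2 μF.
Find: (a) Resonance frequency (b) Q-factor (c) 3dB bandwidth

Step 1 — Resonance condition Im(Z)=0 gives ω₀ = 1/√(LC).
Step 2 — ω₀ = 1/√(0.0639·1.42e-05) = 1050 rad/s.
Step 3 — f₀ = ω₀/(2π) = 167.1 Hz.
Step 4 — Series Q: Q = ω₀L/R = 1050·0.0639/470 = 0.1427.
Step 5 — 3dB bandwidth: Δω = ω₀/Q = 7355 rad/s; BW = Δω/(2π) = 1171 Hz.

(a) f₀ = 167.1 Hz  (b) Q = 0.1427  (c) BW = 1171 Hz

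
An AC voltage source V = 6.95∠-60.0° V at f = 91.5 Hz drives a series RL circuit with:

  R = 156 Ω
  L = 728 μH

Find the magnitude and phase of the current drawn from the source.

Step 1 — Angular frequency: ω = 2π·f = 2π·91.5 = 574.9 rad/s.
Step 2 — Component impedances:
  R: Z = R = 156 Ω
  L: Z = jωL = j·574.9·0.000728 = 0 + j0.4185 Ω
Step 3 — Series combination: Z_total = R + L = 156 + j0.4185 Ω = 156∠0.2° Ω.
Step 4 — Source phasor: V = 6.95∠-60.0° V = 3.475 - j6.019 V.
Step 5 — Ohm's law: I = V / Z_total = (3.475 - j6.019) / (156 + j0.4185) = 0.02217 - j0.03864 A.
Step 6 — Convert to polar: |I| = 0.04455 A, ∠I = -60.2°.

I = 0.04455∠-60.2° A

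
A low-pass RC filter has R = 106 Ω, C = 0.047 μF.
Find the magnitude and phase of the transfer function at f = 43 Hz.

Step 1 — Angular frequency: ω = 2π·43 = 270.2 rad/s.
Step 2 — Transfer function: H(jω) = 1/(1 + jωRC).
Step 3 — Denominator: 1 + jωRC = 1 + j·270.2·106·4.7e-08 = 1 + j0.001346.
Step 4 — H = 1 - j0.001346.
Step 5 — Magnitude: |H| = 1 (-0.0 dB); phase: φ = -0.1°.

|H| = 1 (-0.0 dB), φ = -0.1°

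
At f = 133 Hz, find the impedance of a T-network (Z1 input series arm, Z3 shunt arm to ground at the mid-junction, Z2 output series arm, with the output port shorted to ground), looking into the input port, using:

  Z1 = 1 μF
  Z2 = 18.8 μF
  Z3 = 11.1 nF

Step 1 — Angular frequency: ω = 2π·f = 2π·133 = 835.7 rad/s.
Step 2 — Component impedances:
  Z1: Z = 1/(jωC) = -j/(ω·C) = 0 - j1197 Ω
  Z2: Z = 1/(jωC) = -j/(ω·C) = 0 - j63.65 Ω
  Z3: Z = 1/(jωC) = -j/(ω·C) = 0 - j1.078e+05 Ω
Step 3 — With the output port shorted to ground, the output series arm Z2 runs from the junction to ground; the shunt arm Z3 also runs from the junction to ground. They appear in parallel: Z3 || Z2 = 0 - j63.61 Ω.
Step 4 — Series with input arm Z1: Z_in = Z1 + (Z3 || Z2) = 0 - j1260 Ω = 1260∠-90.0° Ω.

Z = 0 - j1260 Ω = 1260∠-90.0° Ω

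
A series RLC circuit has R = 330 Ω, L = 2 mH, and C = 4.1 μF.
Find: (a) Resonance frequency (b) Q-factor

Step 1 — Resonance condition Im(Z)=0 gives ω₀ = 1/√(LC).
Step 2 — ω₀ = 1/√(0.002·4.1e-06) = 1.104e+04 rad/s.
Step 3 — f₀ = ω₀/(2π) = 1758 Hz.
Step 4 — Series Q: Q = ω₀L/R = 1.104e+04·0.002/330 = 0.06693.

(a) f₀ = 1758 Hz  (b) Q = 0.06693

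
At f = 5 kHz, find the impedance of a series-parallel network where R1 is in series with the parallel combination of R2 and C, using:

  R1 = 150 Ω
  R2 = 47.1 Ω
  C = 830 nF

Step 1 — Angular frequency: ω = 2π·f = 2π·5000 = 3.142e+04 rad/s.
Step 2 — Component impedances:
  R1: Z = R = 150 Ω
  R2: Z = R = 47.1 Ω
  C: Z = 1/(jωC) = -j/(ω·C) = 0 - j38.35 Ω
Step 3 — Parallel branch: R2 || C = 1/(1/R2 + 1/C) = 18.78 - j23.06 Ω.
Step 4 — Series with R1: Z_total = R1 + (R2 || C) = 168.8 - j23.06 Ω = 170.3∠-7.8° Ω.

Z = 168.8 - j23.06 Ω = 170.3∠-7.8° Ω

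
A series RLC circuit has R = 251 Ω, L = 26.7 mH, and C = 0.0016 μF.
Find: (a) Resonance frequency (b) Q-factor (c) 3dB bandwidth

Step 1 — Resonance: ω₀ = 1/√(LC) = 1/√(0.0267·1.6e-09) = 1.53e+05 rad/s.
Step 2 — f₀ = ω₀/(2π) = 2.435e+04 Hz.
Step 3 — Series Q: Q = ω₀L/R = 1.53e+05·0.0267/251 = 16.28.
Step 4 — Bandwidth: Δω = ω₀/Q = 9401 rad/s; BW = Δω/(2π) = 1496 Hz.

(a) f₀ = 2.435e+04 Hz  (b) Q = 16.28  (c) BW = 1496 Hz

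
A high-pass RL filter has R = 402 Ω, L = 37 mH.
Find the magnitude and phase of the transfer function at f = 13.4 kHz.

Step 1 — Angular frequency: ω = 2π·1.34e+04 = 8.419e+04 rad/s.
Step 2 — Transfer function: H(jω) = jωL/(R + jωL).
Step 3 — Numerator jωL = j·3115; denominator R + jωL = 402 + j3115.
Step 4 — H = 0.9836 + j0.1269.
Step 5 — Magnitude: |H| = 0.9918 (-0.1 dB); phase: φ = 7.4°.

|H| = 0.9918 (-0.1 dB), φ = 7.4°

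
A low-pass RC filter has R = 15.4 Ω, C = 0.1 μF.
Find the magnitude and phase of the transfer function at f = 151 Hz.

Step 1 — Angular frequency: ω = 2π·151 = 948.8 rad/s.
Step 2 — Transfer function: H(jω) = 1/(1 + jωRC).
Step 3 — Denominator: 1 + jωRC = 1 + j·948.8·15.4·1e-07 = 1 + j0.001461.
Step 4 — H = 1 - j0.001461.
Step 5 — Magnitude: |H| = 1 (-0.0 dB); phase: φ = -0.1°.

|H| = 1 (-0.0 dB), φ = -0.1°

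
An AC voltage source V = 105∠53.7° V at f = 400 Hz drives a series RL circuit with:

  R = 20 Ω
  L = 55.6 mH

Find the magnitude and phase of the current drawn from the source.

Step 1 — Angular frequency: ω = 2π·f = 2π·400 = 2513 rad/s.
Step 2 — Component impedances:
  R: Z = R = 20 Ω
  L: Z = jωL = j·2513·0.0556 = 0 + j139.7 Ω
Step 3 — Series combination: Z_total = R + L = 20 + j139.7 Ω = 141.2∠81.9° Ω.
Step 4 — Source phasor: V = 105∠53.7° V = 62.16 + j84.62 V.
Step 5 — Ohm's law: I = V / Z_total = (62.16 + j84.62) / (20 + j139.7) = 0.6558 - j0.351 A.
Step 6 — Convert to polar: |I| = 0.7438 A, ∠I = -28.2°.

I = 0.7438∠-28.2° A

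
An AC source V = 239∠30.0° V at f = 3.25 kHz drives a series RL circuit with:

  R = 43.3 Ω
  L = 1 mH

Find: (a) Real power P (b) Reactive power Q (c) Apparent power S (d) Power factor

Step 1 — Angular frequency: ω = 2π·f = 2π·3250 = 2.042e+04 rad/s.
Step 2 — Component impedances:
  R: Z = R = 43.3 Ω
  L: Z = jωL = j·2.042e+04·0.001 = 0 + j20.42 Ω
Step 3 — Series combination: Z_total = R + L = 43.3 + j20.42 Ω = 47.87∠25.2° Ω.
Step 4 — Source phasor: V = 239∠30.0° V = 207 + j119.5 V.
Step 5 — Current: I = V / Z = 4.975 + j0.4135 A = 4.992∠4.8° A.
Step 6 — Complex power: S = V·I* = 1079 + j508.9 VA.
Step 7 — Real power: P = Re(S) = 1079 W.
Step 8 — Reactive power: Q = Im(S) = 508.9 VAR.
Step 9 — Apparent power: |S| = 1193 VA.
Step 10 — Power factor: PF = P/|S| = 0.9045 (lagging).

(a) P = 1079 W  (b) Q = 508.9 VAR  (c) S = 1193 VA  (d) PF = 0.9045 (lagging)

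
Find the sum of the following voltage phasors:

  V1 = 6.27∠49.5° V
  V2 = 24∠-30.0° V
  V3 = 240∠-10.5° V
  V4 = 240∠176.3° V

Step 1 — Convert each phasor to rectangular form:
  V1 = 6.27·(cos(49.5°) + j·sin(49.5°)) = 4.072 + j4.768 V
  V2 = 24·(cos(-30.0°) + j·sin(-30.0°)) = 20.78 - j12 V
  V3 = 240·(cos(-10.5°) + j·sin(-10.5°)) = 236 - j43.74 V
  V4 = 240·(cos(176.3°) + j·sin(176.3°)) = -239.5 + j15.49 V
Step 2 — Sum components: V_total = 21.34 - j35.48 V.
Step 3 — Convert to polar: |V_total| = 41.4 V, ∠V_total = -59.0°.

V_total = 41.4∠-59.0° V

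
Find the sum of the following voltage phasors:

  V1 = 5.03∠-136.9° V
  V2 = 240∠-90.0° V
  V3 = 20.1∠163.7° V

Step 1 — Convert each phasor to rectangular form:
  V1 = 5.03·(cos(-136.9°) + j·sin(-136.9°)) = -3.673 - j3.437 V
  V2 = 240·(cos(-90.0°) + j·sin(-90.0°)) = 0 - j240 V
  V3 = 20.1·(cos(163.7°) + j·sin(163.7°)) = -19.29 + j5.641 V
Step 2 — Sum components: V_total = -22.96 - j237.8 V.
Step 3 — Convert to polar: |V_total| = 238.9 V, ∠V_total = -95.5°.

V_total = 238.9∠-95.5° V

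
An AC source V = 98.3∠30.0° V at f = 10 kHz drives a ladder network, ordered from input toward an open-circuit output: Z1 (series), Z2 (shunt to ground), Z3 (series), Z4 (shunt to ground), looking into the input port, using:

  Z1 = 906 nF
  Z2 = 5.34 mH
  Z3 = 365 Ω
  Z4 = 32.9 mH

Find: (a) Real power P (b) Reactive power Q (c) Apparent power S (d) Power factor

Step 1 — Angular frequency: ω = 2π·f = 2π·1e+04 = 6.283e+04 rad/s.
Step 2 — Component impedances:
  Z1: Z = 1/(jωC) = -j/(ω·C) = 0 - j17.57 Ω
  Z2: Z = jωL = j·6.283e+04·0.00534 = 0 + j335.5 Ω
  Z3: Z = R = 365 Ω
  Z4: Z = jωL = j·6.283e+04·0.0329 = 0 + j2067 Ω
Step 3 — Ladder network (open output): work backward from the far end, alternating series and parallel combinations. Z_in = 6.957 + j272.2 Ω = 272.2∠88.5° Ω.
Step 4 — Source phasor: V = 98.3∠30.0° V = 85.13 + j49.15 V.
Step 5 — Current: I = V / Z = 0.1885 - j0.308 A = 0.3611∠-58.5° A.
Step 6 — Complex power: S = V·I* = 0.907 + j35.48 VA.
Step 7 — Real power: P = Re(S) = 0.907 W.
Step 8 — Reactive power: Q = Im(S) = 35.48 VAR.
Step 9 — Apparent power: |S| = 35.49 VA.
Step 10 — Power factor: PF = P/|S| = 0.02555 (lagging).

(a) P = 0.907 W  (b) Q = 35.48 VAR  (c) S = 35.49 VA  (d) PF = 0.02555 (lagging)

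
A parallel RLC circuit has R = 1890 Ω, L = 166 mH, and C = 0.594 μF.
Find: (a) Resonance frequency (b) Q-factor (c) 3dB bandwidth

Step 1 — Resonance: ω₀ = 1/√(LC) = 1/√(0.166·5.94e-07) = 3185 rad/s.
Step 2 — f₀ = ω₀/(2π) = 506.8 Hz.
Step 3 — Parallel Q: Q = R/(ω₀L) = 1890/(3185·0.166) = 3.575.
Step 4 — Bandwidth: Δω = ω₀/Q = 890.7 rad/s; BW = Δω/(2π) = 141.8 Hz.

(a) f₀ = 506.8 Hz  (b) Q = 3.575  (c) BW = 141.8 Hz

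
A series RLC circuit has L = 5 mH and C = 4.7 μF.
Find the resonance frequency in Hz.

Step 1 — Resonance condition Im(Z)=0 gives ω₀ = 1/√(LC).
Step 2 — ω₀ = 1/√(0.005·4.7e-06) = 6523 rad/s.
Step 3 — f₀ = ω₀/(2π) = 1038 Hz.

f₀ = 1038 Hz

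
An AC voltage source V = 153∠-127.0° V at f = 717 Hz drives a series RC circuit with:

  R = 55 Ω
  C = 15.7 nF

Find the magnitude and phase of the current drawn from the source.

Step 1 — Angular frequency: ω = 2π·f = 2π·717 = 4505 rad/s.
Step 2 — Component impedances:
  R: Z = R = 55 Ω
  C: Z = 1/(jωC) = -j/(ω·C) = 0 - j1.414e+04 Ω
Step 3 — Series combination: Z_total = R + C = 55 - j1.414e+04 Ω = 1.414e+04∠-89.8° Ω.
Step 4 — Source phasor: V = 153∠-127.0° V = -92.08 - j122.2 V.
Step 5 — Ohm's law: I = V / Z_total = (-92.08 - j122.2) / (55 - j1.414e+04) = 0.008617 - j0.006546 A.
Step 6 — Convert to polar: |I| = 0.01082 A, ∠I = -37.2°.

I = 0.01082∠-37.2° A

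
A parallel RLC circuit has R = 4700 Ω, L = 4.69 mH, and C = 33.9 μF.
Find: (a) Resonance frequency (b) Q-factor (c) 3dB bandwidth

Step 1 — Resonance: ω₀ = 1/√(LC) = 1/√(0.00469·3.39e-05) = 2508 rad/s.
Step 2 — f₀ = ω₀/(2π) = 399.1 Hz.
Step 3 — Parallel Q: Q = R/(ω₀L) = 4700/(2508·0.00469) = 399.6.
Step 4 — Bandwidth: Δω = ω₀/Q = 6.276 rad/s; BW = Δω/(2π) = 0.9989 Hz.

(a) f₀ = 399.1 Hz  (b) Q = 399.6  (c) BW = 0.9989 Hz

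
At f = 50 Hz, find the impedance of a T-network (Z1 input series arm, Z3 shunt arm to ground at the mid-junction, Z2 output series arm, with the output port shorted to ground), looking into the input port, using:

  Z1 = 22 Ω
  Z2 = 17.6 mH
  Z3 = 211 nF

Step 1 — Angular frequency: ω = 2π·f = 2π·50 = 314.2 rad/s.
Step 2 — Component impedances:
  Z1: Z = R = 22 Ω
  Z2: Z = jωL = j·314.2·0.0176 = 0 + j5.529 Ω
  Z3: Z = 1/(jωC) = -j/(ω·C) = 0 - j1.509e+04 Ω
Step 3 — With the output port shorted to ground, the output series arm Z2 runs from the junction to ground; the shunt arm Z3 also runs from the junction to ground. They appear in parallel: Z3 || Z2 = 0 + j5.531 Ω.
Step 4 — Series with input arm Z1: Z_in = Z1 + (Z3 || Z2) = 22 + j5.531 Ω = 22.68∠14.1° Ω.

Z = 22 + j5.531 Ω = 22.68∠14.1° Ω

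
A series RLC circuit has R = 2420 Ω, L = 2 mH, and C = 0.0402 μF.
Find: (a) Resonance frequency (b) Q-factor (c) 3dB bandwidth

Step 1 — Resonance condition Im(Z)=0 gives ω₀ = 1/√(LC).
Step 2 — ω₀ = 1/√(0.002·4.02e-08) = 1.115e+05 rad/s.
Step 3 — f₀ = ω₀/(2π) = 1.775e+04 Hz.
Step 4 — Series Q: Q = ω₀L/R = 1.115e+05·0.002/2420 = 0.09217.
Step 5 — 3dB bandwidth: Δω = ω₀/Q = 1.21e+06 rad/s; BW = Δω/(2π) = 1.926e+05 Hz.

(a) f₀ = 1.775e+04 Hz  (b) Q = 0.09217  (c) BW = 1.926e+05 Hz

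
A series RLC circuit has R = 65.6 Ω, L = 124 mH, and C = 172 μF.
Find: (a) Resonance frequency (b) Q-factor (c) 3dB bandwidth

Step 1 — Resonance: ω₀ = 1/√(LC) = 1/√(0.124·0.000172) = 216.5 rad/s.
Step 2 — f₀ = ω₀/(2π) = 34.46 Hz.
Step 3 — Series Q: Q = ω₀L/R = 216.5·0.124/65.6 = 0.4093.
Step 4 — Bandwidth: Δω = ω₀/Q = 529 rad/s; BW = Δω/(2π) = 84.2 Hz.

(a) f₀ = 34.46 Hz  (b) Q = 0.4093  (c) BW = 84.2 Hz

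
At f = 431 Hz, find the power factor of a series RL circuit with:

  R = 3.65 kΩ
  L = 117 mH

Step 1 — Angular frequency: ω = 2π·f = 2π·431 = 2708 rad/s.
Step 2 — Component impedances:
  R: Z = R = 3650 Ω
  L: Z = jωL = j·2708·0.117 = 0 + j316.8 Ω
Step 3 — Series combination: Z_total = R + L = 3650 + j316.8 Ω = 3664∠5.0° Ω.
Step 4 — Power factor: PF = cos(φ) = Re(Z)/|Z| = 3650/3663.7 = 0.9963.
Step 5 — Type: Im(Z) = 316.8 ⇒ lagging (phase φ = 5.0°).

PF = 0.9963 (lagging, φ = 5.0°)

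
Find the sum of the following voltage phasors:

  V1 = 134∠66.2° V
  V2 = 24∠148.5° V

Step 1 — Convert each phasor to rectangular form:
  V1 = 134·(cos(66.2°) + j·sin(66.2°)) = 54.08 + j122.6 V
  V2 = 24·(cos(148.5°) + j·sin(148.5°)) = -20.46 + j12.54 V
Step 2 — Sum components: V_total = 33.61 + j135.1 V.
Step 3 — Convert to polar: |V_total| = 139.3 V, ∠V_total = 76.0°.

V_total = 139.3∠76.0° V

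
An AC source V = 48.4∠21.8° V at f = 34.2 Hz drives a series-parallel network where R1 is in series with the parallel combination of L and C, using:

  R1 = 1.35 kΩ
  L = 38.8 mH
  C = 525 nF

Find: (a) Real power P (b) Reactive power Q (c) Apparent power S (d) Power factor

Step 1 — Angular frequency: ω = 2π·f = 2π·34.2 = 214.9 rad/s.
Step 2 — Component impedances:
  R1: Z = R = 1350 Ω
  L: Z = jωL = j·214.9·0.0388 = 0 + j8.338 Ω
  C: Z = 1/(jωC) = -j/(ω·C) = 0 - j8864 Ω
Step 3 — Parallel branch: L || C = 1/(1/L + 1/C) = 0 + j8.345 Ω.
Step 4 — Series with R1: Z_total = R1 + (L || C) = 1350 + j8.345 Ω = 1350∠0.4° Ω.
Step 5 — Source phasor: V = 48.4∠21.8° V = 44.94 + j17.97 V.
Step 6 — Current: I = V / Z = 0.03337 + j0.01311 A = 0.03585∠21.4° A.
Step 7 — Complex power: S = V·I* = 1.735 + j0.01073 VA.
Step 8 — Real power: P = Re(S) = 1.735 W.
Step 9 — Reactive power: Q = Im(S) = 0.01073 VAR.
Step 10 — Apparent power: |S| = 1.735 VA.
Step 11 — Power factor: PF = P/|S| = 1 (lagging).

(a) P = 1.735 W  (b) Q = 0.01073 VAR  (c) S = 1.735 VA  (d) PF = 1 (lagging)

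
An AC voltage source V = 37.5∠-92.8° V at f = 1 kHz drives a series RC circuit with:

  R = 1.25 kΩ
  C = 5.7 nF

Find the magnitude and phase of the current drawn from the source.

Step 1 — Angular frequency: ω = 2π·f = 2π·1000 = 6283 rad/s.
Step 2 — Component impedances:
  R: Z = R = 1250 Ω
  C: Z = 1/(jωC) = -j/(ω·C) = 0 - j2.792e+04 Ω
Step 3 — Series combination: Z_total = R + C = 1250 - j2.792e+04 Ω = 2.795e+04∠-87.4° Ω.
Step 4 — Source phasor: V = 37.5∠-92.8° V = -1.832 - j37.46 V.
Step 5 — Ohm's law: I = V / Z_total = (-1.832 - j37.46) / (1250 - j2.792e+04) = 0.001336 - j0.0001254 A.
Step 6 — Convert to polar: |I| = 0.001342 A, ∠I = -5.4°.

I = 0.001342∠-5.4° A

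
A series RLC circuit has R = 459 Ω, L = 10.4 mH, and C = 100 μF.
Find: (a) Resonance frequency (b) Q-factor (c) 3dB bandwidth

Step 1 — Resonance: ω₀ = 1/√(LC) = 1/√(0.0104·0.0001) = 980.6 rad/s.
Step 2 — f₀ = ω₀/(2π) = 156.1 Hz.
Step 3 — Series Q: Q = ω₀L/R = 980.6·0.0104/459 = 0.02222.
Step 4 — Bandwidth: Δω = ω₀/Q = 4.413e+04 rad/s; BW = Δω/(2π) = 7024 Hz.

(a) f₀ = 156.1 Hz  (b) Q = 0.02222  (c) BW = 7024 Hz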